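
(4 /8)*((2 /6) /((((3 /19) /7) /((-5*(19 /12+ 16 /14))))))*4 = -21755 /54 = -402.87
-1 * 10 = -10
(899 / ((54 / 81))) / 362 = 2697 / 724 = 3.73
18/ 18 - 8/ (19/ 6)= -29/ 19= -1.53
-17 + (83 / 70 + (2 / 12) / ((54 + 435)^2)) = -15.81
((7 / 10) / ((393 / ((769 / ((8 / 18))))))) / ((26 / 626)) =74.20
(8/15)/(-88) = -1/165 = -0.01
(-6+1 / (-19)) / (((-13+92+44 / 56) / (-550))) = 41.72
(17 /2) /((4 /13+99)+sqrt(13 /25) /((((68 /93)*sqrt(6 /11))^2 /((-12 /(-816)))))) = 1410399016746803200 /16478053271170625707 -143241775659840*sqrt(13) /16478053271170625707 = 0.09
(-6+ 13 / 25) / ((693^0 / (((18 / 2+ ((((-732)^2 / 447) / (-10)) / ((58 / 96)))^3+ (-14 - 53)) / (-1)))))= -10790963897057809289506 / 252117400503125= -42801345.23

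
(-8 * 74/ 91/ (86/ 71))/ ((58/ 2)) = -21016/ 113477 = -0.19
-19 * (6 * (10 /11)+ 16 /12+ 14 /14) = -147.97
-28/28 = -1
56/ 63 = 8/ 9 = 0.89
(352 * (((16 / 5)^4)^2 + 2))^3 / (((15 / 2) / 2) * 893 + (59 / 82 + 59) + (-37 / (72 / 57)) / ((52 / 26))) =6804083581230976010731960267955276611584 / 398102104663848876953125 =17091302712343700.40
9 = 9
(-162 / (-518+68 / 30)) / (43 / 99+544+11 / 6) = 120285 / 209183374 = 0.00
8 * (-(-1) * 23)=184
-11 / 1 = -11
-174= -174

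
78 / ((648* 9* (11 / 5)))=0.01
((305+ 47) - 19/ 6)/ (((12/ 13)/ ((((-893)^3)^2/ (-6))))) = -31940196758758892318.15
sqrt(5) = 2.24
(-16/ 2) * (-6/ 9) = 16/ 3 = 5.33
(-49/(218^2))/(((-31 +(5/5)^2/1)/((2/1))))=49/712860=0.00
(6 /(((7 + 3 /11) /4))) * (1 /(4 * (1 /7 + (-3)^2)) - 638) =-5389593 /2560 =-2105.31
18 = 18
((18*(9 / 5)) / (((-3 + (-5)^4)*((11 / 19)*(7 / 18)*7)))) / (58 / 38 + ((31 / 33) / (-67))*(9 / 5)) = 17632323 / 800794211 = 0.02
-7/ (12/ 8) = -14/ 3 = -4.67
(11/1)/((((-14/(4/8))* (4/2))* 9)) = -11/504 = -0.02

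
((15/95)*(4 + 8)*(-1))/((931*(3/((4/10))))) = -24/88445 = -0.00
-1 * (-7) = 7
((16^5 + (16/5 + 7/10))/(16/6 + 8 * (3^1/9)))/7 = 31457397/1120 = 28086.96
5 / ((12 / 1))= 5 / 12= 0.42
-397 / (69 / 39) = -5161 / 23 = -224.39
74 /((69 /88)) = 6512 /69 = 94.38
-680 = -680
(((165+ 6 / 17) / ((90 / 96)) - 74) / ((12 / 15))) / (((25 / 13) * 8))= 56563 / 6800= 8.32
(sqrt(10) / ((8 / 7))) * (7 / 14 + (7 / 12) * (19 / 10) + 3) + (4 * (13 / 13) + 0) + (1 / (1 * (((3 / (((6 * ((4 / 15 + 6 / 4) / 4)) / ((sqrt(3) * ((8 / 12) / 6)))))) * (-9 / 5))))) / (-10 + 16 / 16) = 53 * sqrt(3) / 324 + 4 + 3871 * sqrt(10) / 960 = 17.03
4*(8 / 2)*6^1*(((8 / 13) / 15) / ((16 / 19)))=304 / 65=4.68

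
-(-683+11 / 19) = 12966 / 19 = 682.42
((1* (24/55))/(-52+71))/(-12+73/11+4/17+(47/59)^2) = -355062/69473405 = -0.01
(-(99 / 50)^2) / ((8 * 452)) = -9801 / 9040000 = -0.00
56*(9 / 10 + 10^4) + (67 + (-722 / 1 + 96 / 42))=559397.69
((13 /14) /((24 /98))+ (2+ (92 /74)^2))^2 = 58117155625 /1079516736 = 53.84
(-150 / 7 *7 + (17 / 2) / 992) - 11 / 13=-3890403 / 25792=-150.84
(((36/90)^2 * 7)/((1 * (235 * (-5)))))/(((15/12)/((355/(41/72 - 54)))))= 572544/113005625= 0.01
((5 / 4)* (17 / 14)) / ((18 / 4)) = 85 / 252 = 0.34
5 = 5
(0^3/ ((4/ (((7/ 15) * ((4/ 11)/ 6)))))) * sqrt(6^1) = 0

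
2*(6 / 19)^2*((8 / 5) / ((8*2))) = 36 / 1805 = 0.02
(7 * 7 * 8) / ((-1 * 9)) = -392 / 9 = -43.56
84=84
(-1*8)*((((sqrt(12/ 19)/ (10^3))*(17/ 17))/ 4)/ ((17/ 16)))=-8*sqrt(57)/ 40375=-0.00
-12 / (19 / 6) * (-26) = 1872 / 19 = 98.53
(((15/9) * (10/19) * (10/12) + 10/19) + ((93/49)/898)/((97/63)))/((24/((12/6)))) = 131237657/1251190584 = 0.10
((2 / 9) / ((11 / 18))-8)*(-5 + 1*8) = -252 / 11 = -22.91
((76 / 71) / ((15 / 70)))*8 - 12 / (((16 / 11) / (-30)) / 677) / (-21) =-23673997 / 2982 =-7938.97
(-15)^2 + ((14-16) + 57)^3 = 166600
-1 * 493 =-493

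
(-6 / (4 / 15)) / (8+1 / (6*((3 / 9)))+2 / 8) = -18 / 7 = -2.57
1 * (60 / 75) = 0.80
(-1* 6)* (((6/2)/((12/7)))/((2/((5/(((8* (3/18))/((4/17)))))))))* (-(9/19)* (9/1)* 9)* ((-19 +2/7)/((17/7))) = -30082185/21964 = -1369.61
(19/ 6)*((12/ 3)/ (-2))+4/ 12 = -6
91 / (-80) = -91 / 80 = -1.14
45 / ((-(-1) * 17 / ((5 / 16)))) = 225 / 272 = 0.83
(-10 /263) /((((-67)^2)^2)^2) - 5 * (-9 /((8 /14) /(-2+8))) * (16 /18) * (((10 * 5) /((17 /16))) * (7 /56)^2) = 560677945786332060580 /1815528586355741911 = 308.82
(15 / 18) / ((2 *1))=5 / 12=0.42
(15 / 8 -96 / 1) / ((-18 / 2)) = 251 / 24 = 10.46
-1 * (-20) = 20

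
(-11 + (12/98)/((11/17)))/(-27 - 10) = 5827/19943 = 0.29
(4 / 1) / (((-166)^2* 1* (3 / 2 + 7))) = 2 / 117113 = 0.00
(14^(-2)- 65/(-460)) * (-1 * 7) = -165/161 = -1.02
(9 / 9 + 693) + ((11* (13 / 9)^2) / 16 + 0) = 901283 / 1296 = 695.43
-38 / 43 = -0.88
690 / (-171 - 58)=-690 / 229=-3.01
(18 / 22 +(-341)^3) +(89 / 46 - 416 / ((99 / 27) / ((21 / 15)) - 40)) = -15750094305489 / 397210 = -39651807.12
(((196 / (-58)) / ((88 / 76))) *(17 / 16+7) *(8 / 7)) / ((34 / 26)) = -223041 / 10846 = -20.56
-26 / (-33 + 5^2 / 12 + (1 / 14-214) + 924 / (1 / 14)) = -2184 / 1066057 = -0.00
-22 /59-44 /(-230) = -1232 /6785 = -0.18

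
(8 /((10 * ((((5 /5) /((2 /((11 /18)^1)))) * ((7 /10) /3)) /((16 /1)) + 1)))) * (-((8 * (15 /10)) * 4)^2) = -31850496 /17357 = -1835.02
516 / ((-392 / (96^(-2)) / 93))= -0.01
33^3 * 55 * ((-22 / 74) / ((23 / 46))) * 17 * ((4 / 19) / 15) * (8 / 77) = -143364672 / 4921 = -29133.24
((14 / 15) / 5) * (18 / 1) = 3.36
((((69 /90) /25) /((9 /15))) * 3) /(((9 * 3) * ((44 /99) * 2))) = 23 /3600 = 0.01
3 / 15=1 / 5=0.20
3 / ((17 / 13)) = 39 / 17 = 2.29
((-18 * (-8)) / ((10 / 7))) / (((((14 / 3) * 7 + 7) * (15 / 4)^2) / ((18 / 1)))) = 6912 / 2125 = 3.25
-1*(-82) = 82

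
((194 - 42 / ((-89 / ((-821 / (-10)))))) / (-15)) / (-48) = 103571 / 320400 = 0.32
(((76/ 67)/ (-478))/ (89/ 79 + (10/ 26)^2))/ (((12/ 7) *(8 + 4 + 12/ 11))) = -19532513/ 235420307712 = -0.00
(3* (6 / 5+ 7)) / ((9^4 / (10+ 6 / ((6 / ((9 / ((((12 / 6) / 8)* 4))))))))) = 779 / 10935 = 0.07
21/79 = 0.27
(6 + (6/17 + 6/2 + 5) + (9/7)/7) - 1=11276/833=13.54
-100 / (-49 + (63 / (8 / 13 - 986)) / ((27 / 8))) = 274500 / 134557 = 2.04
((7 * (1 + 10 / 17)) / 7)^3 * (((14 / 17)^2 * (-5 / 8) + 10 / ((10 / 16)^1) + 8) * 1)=268220241 / 2839714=94.45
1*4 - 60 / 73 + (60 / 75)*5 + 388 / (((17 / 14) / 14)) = 5560412 / 1241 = 4480.59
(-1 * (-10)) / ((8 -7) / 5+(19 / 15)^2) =1125 / 203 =5.54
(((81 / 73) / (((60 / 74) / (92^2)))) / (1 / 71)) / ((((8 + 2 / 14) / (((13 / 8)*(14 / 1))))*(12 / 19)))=2655684213 / 730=3637923.58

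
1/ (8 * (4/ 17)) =17/ 32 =0.53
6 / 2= 3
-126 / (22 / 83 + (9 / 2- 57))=20916 / 8671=2.41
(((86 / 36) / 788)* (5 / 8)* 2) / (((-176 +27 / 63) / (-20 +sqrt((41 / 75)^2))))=439159 / 1045928160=0.00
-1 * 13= -13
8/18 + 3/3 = 13/9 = 1.44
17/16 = 1.06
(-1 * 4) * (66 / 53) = -4.98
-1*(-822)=822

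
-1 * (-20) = 20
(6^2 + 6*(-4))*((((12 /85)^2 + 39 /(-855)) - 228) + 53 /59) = -22074668872 /8099225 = -2725.53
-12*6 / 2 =-36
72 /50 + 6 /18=133 /75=1.77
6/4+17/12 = 35/12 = 2.92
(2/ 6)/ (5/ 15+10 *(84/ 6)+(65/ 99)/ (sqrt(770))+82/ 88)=0.00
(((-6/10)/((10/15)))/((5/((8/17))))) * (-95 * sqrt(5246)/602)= 342 * sqrt(5246)/25585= 0.97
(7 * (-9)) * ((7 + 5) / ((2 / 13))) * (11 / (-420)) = 1287 / 10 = 128.70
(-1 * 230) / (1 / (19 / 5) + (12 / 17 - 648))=0.36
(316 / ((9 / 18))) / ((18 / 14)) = 4424 / 9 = 491.56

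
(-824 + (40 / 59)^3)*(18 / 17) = -3045029328 / 3491443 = -872.14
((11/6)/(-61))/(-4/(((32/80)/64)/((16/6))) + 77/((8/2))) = 22/1235189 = 0.00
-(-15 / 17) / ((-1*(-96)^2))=-0.00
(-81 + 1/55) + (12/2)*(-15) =-9404/55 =-170.98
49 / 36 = 1.36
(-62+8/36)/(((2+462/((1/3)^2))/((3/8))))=-139/24960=-0.01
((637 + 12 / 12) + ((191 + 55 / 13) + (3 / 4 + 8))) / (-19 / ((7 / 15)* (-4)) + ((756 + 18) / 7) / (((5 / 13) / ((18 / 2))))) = 218915 / 675363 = 0.32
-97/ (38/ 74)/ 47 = -3589/ 893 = -4.02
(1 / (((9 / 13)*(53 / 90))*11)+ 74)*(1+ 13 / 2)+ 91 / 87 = 557.72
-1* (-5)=5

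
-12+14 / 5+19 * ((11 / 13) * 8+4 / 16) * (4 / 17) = 24509 / 1105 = 22.18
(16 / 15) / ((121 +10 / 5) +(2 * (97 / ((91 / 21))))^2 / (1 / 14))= 0.00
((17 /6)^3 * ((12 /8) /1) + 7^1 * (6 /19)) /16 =99395 /43776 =2.27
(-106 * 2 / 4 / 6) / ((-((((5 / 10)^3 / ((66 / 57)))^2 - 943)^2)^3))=23409809937508542839850532864 / 1863422010515725610433711249513986721284812947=0.00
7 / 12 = 0.58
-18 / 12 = -3 / 2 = -1.50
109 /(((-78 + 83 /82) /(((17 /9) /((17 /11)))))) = -98318 /56817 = -1.73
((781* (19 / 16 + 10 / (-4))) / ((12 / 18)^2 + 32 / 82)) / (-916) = 78597 / 58624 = 1.34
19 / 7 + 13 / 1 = 110 / 7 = 15.71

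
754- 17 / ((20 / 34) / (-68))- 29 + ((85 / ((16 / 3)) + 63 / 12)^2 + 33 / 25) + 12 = 20175553 / 6400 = 3152.43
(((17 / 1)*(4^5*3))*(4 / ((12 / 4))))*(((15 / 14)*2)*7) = 1044480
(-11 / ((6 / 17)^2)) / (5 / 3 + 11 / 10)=-15895 / 498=-31.92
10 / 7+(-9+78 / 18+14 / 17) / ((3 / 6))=-2234 / 357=-6.26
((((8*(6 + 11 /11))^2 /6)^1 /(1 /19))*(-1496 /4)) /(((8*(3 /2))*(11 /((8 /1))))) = -2025856 /9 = -225095.11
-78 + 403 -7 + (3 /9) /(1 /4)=958 /3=319.33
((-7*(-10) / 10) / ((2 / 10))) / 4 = 35 / 4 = 8.75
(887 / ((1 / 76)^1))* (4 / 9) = 269648 / 9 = 29960.89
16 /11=1.45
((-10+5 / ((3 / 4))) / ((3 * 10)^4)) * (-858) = 143 / 40500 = 0.00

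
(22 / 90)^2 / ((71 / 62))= 0.05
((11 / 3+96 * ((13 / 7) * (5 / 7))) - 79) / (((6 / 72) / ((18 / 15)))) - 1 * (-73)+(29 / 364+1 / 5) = 10475791 / 12740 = 822.28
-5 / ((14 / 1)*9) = -5 / 126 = -0.04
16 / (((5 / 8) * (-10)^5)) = -0.00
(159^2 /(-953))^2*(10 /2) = 3195644805 /908209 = 3518.62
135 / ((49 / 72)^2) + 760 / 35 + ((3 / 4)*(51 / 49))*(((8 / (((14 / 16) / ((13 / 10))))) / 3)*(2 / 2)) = 316.29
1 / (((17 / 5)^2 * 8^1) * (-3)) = -0.00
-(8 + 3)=-11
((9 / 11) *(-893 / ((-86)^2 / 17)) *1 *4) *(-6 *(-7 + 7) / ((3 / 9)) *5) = 0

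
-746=-746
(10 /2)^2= 25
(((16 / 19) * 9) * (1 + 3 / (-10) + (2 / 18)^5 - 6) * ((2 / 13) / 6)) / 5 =-0.21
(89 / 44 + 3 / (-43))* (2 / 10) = 0.39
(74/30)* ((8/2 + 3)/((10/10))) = 259/15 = 17.27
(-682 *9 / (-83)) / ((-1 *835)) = -6138 / 69305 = -0.09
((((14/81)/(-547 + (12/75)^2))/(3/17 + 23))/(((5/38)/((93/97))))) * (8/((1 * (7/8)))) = -160208000/176379758037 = -0.00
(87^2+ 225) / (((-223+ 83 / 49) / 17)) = -3246201 / 5422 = -598.71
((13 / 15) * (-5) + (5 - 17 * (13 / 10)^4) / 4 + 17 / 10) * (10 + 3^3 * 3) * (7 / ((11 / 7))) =-7235222449 / 1320000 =-5481.23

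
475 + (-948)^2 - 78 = 899101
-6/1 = -6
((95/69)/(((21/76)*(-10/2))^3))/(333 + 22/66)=-1042568/665634375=-0.00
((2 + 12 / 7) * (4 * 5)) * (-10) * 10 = -52000 / 7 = -7428.57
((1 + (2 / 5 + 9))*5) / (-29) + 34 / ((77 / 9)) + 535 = 1199525 / 2233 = 537.18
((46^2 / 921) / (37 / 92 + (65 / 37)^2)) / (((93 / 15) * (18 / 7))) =4663854440 / 112895707527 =0.04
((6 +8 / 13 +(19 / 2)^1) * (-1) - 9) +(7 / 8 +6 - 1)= -2001 / 104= -19.24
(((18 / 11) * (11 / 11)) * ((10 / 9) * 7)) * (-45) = -6300 / 11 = -572.73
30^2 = 900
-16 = -16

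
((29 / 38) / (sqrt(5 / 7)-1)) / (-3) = 29 * sqrt(35) / 228 + 203 / 228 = 1.64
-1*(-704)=704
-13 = -13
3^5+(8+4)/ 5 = 1227/ 5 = 245.40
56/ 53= 1.06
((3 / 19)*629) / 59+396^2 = 175792623 / 1121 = 156817.68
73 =73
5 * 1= 5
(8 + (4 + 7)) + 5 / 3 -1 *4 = 50 / 3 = 16.67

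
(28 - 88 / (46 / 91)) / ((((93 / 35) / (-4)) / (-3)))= -470400 / 713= -659.75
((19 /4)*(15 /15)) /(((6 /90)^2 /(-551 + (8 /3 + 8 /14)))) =-16391775 /28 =-585420.54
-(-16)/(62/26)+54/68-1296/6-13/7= -1551987/7378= -210.35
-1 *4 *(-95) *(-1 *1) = -380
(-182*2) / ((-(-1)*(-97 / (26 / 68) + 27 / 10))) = 47320 / 32629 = 1.45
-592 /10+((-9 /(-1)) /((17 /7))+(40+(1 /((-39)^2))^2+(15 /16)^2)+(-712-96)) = -41410841416427 /50340476160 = -822.62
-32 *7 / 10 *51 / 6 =-952 / 5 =-190.40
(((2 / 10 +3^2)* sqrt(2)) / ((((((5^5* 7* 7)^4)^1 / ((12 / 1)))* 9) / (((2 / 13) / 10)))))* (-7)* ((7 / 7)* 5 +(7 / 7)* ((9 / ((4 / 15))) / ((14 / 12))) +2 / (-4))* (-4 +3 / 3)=3312* sqrt(2) / 13744356632232666015625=0.00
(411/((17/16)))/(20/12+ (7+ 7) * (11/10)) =6165/272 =22.67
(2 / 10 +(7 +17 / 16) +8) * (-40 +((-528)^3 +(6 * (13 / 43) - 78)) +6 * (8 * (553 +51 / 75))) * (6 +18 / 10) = -18668335773.89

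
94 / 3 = 31.33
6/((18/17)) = 17/3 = 5.67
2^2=4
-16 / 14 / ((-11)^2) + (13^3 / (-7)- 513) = -826.87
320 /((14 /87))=13920 /7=1988.57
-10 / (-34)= 5 / 17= 0.29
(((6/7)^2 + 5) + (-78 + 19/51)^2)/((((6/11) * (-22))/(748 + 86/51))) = -1049716176875/2785671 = -376827.05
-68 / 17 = -4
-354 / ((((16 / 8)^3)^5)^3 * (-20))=177 / 351843720888320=0.00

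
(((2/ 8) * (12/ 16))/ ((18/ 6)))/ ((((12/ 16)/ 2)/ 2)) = 1/ 3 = 0.33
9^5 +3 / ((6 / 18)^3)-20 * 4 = 59050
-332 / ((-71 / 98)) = 32536 / 71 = 458.25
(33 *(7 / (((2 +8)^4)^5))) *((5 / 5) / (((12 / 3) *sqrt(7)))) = 33 *sqrt(7) / 400000000000000000000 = 0.00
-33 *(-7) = 231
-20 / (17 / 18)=-360 / 17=-21.18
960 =960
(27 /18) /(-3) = -1 /2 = -0.50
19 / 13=1.46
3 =3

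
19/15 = 1.27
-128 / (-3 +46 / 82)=1312 / 25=52.48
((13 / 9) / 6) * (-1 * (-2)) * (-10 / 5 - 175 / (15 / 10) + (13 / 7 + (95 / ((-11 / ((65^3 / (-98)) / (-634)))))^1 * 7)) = -1462273397 / 7908516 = -184.90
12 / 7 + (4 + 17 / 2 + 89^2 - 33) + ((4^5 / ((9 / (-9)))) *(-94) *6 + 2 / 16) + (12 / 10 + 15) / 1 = 163927271 / 280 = 585454.54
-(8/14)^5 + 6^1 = 99818/16807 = 5.94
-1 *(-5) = 5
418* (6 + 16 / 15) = 2953.87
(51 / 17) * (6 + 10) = 48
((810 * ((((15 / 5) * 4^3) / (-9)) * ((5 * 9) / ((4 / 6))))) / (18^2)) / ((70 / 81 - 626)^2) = -1476225 / 160250281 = -0.01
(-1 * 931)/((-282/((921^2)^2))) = 2375412805990.82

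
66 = 66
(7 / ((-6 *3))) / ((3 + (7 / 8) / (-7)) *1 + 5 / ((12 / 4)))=-0.09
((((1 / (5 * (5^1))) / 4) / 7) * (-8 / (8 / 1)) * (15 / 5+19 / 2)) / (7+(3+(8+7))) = -1 / 1400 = -0.00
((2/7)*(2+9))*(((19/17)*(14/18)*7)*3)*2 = 5852/51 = 114.75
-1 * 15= -15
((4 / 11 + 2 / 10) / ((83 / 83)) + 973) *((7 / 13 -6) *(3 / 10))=-5702649 / 3575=-1595.15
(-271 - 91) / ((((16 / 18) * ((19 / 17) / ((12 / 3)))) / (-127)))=3517011 / 19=185105.84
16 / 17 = 0.94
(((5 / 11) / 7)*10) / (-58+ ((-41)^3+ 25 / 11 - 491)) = -0.00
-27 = -27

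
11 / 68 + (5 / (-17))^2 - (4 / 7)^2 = -4433 / 56644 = -0.08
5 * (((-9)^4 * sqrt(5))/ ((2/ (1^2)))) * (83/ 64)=2722815 * sqrt(5)/ 128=47565.62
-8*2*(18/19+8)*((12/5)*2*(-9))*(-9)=-1057536/19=-55659.79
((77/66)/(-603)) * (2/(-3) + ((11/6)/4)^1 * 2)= -7/14472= -0.00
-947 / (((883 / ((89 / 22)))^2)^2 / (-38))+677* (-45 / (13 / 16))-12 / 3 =-34711312449713786991627 / 925650189207344744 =-37499.38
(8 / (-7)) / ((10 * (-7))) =4 / 245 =0.02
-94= -94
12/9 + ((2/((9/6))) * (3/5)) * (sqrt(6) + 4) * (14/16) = 7 * sqrt(6)/10 + 62/15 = 5.85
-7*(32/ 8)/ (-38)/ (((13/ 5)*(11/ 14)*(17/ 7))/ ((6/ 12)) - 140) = -3430/ 605511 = -0.01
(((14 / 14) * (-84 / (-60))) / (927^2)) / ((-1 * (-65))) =7 / 279281925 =0.00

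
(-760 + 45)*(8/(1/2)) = -11440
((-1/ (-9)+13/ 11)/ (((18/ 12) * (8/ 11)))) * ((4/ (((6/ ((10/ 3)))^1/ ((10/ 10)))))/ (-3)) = -640/ 729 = -0.88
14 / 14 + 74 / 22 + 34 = 422 / 11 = 38.36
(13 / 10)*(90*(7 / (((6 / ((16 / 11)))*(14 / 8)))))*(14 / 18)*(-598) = -1741376 / 33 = -52768.97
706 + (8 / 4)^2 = 710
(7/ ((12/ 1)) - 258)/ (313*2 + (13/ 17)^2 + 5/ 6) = -892721/ 2175886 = -0.41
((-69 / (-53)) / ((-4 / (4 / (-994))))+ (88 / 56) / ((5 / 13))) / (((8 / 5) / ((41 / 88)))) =44139083 / 37088128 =1.19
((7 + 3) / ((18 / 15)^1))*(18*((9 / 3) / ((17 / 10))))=4500 / 17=264.71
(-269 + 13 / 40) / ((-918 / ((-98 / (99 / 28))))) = -335111 / 41310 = -8.11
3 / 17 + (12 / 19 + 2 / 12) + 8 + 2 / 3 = 18685 / 1938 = 9.64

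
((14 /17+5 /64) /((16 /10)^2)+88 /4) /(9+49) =1556429 /4038656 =0.39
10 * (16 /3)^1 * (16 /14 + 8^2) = 24320 /7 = 3474.29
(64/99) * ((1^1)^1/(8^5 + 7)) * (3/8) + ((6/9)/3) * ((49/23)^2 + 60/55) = 31121234/24876225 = 1.25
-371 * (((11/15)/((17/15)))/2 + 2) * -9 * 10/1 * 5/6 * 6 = 6594525/17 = 387913.24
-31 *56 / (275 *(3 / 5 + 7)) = -0.83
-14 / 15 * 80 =-224 / 3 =-74.67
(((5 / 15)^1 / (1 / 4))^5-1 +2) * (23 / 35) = 4163 / 1215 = 3.43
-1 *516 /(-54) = 86 /9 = 9.56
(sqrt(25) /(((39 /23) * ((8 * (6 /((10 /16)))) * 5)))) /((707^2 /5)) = 575 /7485738624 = 0.00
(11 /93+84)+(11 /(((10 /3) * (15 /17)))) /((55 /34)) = 1004752 /11625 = 86.43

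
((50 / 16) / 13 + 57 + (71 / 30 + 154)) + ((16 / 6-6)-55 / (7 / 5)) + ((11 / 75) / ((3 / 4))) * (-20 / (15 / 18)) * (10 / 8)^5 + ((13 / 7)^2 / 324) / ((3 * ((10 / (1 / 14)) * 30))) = 203702903141 / 1300244400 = 156.67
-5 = -5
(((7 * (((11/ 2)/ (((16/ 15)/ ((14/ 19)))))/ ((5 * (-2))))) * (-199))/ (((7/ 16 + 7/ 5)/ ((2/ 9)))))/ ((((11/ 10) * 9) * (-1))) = -9950/ 1539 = -6.47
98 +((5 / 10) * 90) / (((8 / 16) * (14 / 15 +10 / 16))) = 29126 / 187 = 155.75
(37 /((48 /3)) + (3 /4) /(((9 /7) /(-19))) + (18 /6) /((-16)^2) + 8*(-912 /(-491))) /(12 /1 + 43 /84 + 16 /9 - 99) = -48307791 /670808128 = -0.07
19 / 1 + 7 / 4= 20.75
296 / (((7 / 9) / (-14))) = -5328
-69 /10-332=-3389 /10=-338.90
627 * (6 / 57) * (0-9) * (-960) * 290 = 165369600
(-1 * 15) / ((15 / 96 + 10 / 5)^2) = -5120 / 1587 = -3.23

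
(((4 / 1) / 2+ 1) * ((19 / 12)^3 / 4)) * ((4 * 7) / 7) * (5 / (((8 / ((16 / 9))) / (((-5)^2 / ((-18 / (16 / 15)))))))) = -171475 / 8748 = -19.60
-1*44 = -44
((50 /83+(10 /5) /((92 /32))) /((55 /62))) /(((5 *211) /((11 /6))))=25606 /10069975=0.00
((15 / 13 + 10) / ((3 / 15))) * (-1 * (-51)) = 36975 / 13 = 2844.23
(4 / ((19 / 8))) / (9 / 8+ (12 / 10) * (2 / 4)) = 1280 / 1311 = 0.98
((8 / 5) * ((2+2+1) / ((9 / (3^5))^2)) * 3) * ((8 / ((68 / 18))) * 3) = 1889568 / 17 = 111151.06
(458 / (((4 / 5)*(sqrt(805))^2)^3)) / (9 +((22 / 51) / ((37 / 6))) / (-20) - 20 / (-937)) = 0.00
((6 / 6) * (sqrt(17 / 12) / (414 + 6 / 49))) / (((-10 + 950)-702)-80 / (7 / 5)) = 343 * sqrt(51) / 154138032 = 0.00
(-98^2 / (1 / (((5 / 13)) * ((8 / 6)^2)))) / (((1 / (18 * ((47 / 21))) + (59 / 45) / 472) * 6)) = -722220800 / 18213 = -39654.14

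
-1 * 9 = -9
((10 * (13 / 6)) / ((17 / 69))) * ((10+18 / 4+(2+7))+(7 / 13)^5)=2010704275 / 971074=2070.60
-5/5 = -1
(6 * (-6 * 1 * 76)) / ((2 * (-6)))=228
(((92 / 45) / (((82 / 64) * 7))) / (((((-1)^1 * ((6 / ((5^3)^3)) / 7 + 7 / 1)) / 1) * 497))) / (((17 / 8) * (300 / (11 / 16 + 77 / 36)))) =-0.00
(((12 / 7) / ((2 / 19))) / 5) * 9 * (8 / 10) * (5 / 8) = 513 / 35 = 14.66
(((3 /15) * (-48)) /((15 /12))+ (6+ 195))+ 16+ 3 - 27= 4633 /25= 185.32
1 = 1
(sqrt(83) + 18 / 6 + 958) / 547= sqrt(83) / 547 + 961 / 547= 1.77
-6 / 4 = -3 / 2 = -1.50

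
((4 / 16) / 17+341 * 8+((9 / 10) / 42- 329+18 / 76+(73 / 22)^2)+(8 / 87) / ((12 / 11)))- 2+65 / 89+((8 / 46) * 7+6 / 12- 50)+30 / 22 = 6905371941821893 / 2923306002540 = 2362.18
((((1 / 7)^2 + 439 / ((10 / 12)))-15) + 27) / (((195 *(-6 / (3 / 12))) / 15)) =-1.73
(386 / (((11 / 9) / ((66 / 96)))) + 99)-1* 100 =1729 / 8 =216.12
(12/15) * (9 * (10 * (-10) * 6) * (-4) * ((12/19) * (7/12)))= 120960/19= 6366.32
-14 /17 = -0.82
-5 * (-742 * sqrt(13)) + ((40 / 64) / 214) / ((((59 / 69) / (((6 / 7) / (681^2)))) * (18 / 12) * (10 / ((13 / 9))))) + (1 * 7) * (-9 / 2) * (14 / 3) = -72303051974029 / 491857496424 + 3710 * sqrt(13) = 13229.60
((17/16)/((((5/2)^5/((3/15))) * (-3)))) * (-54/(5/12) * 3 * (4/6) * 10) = 29376/15625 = 1.88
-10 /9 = -1.11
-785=-785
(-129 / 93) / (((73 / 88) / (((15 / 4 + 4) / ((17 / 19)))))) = -17974 / 1241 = -14.48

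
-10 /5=-2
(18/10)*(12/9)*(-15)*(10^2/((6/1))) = -600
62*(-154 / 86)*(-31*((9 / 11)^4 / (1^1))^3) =3799806983815374 / 12268401836273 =309.72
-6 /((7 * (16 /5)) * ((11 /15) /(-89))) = 20025 /616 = 32.51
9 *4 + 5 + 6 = 47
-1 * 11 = -11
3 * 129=387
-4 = -4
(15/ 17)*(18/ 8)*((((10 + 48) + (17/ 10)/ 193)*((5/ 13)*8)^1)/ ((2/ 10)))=75570975/ 42653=1771.76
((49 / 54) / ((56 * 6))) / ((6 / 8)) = 7 / 1944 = 0.00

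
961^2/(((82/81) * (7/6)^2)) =1346493618/2009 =670230.77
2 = 2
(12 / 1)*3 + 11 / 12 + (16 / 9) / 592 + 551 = 783109 / 1332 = 587.92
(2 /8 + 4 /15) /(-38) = -31 /2280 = -0.01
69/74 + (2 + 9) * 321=261363/74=3531.93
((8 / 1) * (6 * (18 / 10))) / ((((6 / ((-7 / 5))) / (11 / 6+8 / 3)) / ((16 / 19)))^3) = -256048128 / 4286875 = -59.73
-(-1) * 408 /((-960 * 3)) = -17 /120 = -0.14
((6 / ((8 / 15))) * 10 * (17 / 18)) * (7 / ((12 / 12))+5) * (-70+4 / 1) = -84150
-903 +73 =-830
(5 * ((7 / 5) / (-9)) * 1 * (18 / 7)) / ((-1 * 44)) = 1 / 22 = 0.05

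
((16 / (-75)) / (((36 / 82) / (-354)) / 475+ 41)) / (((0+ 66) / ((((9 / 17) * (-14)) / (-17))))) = -2573816 / 74881379969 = -0.00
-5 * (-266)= 1330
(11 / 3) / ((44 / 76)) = 19 / 3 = 6.33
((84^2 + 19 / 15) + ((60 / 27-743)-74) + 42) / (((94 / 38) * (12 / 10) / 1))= 2686619 / 1269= 2117.12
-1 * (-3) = 3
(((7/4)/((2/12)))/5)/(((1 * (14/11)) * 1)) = 33/20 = 1.65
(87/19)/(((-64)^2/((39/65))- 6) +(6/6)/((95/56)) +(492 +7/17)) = 22185/35434721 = 0.00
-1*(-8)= 8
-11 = -11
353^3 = 43986977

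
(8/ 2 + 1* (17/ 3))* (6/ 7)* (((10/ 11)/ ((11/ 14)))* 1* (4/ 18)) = 2320/ 1089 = 2.13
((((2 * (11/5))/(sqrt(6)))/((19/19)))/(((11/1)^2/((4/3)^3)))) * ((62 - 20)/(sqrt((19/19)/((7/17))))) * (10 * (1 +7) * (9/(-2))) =-7168 * sqrt(714)/561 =-341.42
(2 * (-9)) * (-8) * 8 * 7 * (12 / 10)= 48384 / 5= 9676.80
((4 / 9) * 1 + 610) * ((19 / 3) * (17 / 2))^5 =9657645749574721 / 34992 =275995820461.10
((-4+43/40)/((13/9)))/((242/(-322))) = 2.69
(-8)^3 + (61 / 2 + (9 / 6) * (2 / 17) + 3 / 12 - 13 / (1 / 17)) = -47741 / 68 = -702.07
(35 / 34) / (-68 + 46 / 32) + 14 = 50638 / 3621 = 13.98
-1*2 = -2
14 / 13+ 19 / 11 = 401 / 143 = 2.80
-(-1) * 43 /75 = 43 /75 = 0.57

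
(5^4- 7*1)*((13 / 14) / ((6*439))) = 1339 / 6146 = 0.22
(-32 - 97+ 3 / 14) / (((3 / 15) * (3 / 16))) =-24040 / 7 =-3434.29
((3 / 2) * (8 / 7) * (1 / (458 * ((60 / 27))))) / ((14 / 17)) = 459 / 224420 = 0.00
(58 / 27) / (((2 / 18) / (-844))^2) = 123946464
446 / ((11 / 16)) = 648.73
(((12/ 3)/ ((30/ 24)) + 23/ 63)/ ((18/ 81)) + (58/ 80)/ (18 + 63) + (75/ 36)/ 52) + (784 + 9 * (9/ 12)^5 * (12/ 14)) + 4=3041512861/ 3773952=805.92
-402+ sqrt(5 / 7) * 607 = -402+ 607 * sqrt(35) / 7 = 111.01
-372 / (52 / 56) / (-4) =1302 / 13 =100.15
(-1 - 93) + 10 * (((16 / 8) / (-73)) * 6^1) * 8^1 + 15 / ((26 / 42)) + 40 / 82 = -3207351 / 38909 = -82.43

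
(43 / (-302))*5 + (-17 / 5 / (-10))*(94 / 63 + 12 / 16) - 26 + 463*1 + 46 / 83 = 13820936033 / 31583160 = 437.60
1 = 1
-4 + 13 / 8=-19 / 8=-2.38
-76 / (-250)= 38 / 125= 0.30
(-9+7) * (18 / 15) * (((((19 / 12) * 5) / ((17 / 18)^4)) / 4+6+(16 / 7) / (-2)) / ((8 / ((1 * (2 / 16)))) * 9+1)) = -0.03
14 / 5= 2.80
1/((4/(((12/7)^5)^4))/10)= 9584399981118687805440/79792266297612001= 120116.90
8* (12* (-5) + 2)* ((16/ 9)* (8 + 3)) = -81664/ 9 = -9073.78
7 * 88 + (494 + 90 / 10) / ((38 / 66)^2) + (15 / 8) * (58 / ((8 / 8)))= 3237607 / 1444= 2242.11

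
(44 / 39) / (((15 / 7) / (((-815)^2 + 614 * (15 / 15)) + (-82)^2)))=206841404 / 585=353575.05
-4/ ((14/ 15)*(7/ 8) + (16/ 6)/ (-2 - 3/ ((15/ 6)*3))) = 720/ 53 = 13.58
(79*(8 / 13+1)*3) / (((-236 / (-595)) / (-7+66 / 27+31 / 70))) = -24357991 / 6136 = -3969.69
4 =4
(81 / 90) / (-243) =-1 / 270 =-0.00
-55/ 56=-0.98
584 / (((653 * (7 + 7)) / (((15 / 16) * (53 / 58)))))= 58035 / 1060472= 0.05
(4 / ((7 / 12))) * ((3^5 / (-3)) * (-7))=3888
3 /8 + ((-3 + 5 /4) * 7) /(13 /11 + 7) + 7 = 5.88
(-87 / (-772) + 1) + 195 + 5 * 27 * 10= 1193599 / 772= 1546.11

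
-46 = -46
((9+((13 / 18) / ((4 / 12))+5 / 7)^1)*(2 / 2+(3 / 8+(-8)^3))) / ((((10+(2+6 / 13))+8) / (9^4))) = -3050219835 / 1568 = -1945293.26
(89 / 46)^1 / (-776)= -89 / 35696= -0.00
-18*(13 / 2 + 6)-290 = -515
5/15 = 0.33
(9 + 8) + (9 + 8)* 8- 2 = 151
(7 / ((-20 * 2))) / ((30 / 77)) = -539 / 1200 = -0.45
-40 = -40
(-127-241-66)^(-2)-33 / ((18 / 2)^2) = -2071889 / 5085612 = -0.41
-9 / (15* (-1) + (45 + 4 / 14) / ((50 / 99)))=-1050 / 8711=-0.12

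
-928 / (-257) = 928 / 257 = 3.61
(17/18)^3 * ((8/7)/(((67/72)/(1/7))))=39304/265923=0.15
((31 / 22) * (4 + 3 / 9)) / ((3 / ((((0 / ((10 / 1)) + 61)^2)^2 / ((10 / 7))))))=39059117461 / 1980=19726827.00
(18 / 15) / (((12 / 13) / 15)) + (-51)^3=-132631.50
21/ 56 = 3/ 8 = 0.38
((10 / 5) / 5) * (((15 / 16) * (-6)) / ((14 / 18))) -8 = -305 / 28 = -10.89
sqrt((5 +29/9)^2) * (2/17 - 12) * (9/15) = -14948/255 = -58.62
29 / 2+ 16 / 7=235 / 14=16.79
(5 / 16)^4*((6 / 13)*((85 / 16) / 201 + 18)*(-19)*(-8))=688429375 / 57081856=12.06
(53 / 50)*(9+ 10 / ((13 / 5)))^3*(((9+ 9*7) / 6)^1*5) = 1481073234 / 10985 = 134826.88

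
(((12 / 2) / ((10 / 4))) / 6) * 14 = 28 / 5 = 5.60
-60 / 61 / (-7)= 60 / 427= 0.14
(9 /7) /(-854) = -0.00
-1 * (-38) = 38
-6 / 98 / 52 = -0.00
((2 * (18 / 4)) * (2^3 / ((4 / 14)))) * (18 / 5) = 4536 / 5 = 907.20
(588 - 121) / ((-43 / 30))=-14010 / 43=-325.81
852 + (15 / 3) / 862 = 734429 / 862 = 852.01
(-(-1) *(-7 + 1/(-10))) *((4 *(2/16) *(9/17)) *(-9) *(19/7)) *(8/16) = 109269/4760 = 22.96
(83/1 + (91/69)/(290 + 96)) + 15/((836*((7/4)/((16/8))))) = 3235072139/38965542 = 83.02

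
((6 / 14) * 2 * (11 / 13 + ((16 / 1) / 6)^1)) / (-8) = -137 / 364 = -0.38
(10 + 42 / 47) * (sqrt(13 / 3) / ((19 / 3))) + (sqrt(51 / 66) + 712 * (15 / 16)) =sqrt(374) / 22 + 512 * sqrt(39) / 893 + 1335 / 2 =671.96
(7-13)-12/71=-438/71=-6.17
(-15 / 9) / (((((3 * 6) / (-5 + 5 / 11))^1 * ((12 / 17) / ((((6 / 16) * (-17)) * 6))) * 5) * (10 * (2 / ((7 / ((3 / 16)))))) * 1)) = -10115 / 1188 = -8.51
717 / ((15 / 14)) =3346 / 5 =669.20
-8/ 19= -0.42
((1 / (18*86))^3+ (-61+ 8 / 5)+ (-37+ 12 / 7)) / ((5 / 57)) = -233571029023207 / 216386251200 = -1079.42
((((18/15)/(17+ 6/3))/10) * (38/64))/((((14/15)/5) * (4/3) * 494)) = 27/885248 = 0.00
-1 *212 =-212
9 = 9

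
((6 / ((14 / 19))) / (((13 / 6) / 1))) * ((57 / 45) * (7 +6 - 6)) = 2166 / 65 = 33.32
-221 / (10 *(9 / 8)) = -884 / 45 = -19.64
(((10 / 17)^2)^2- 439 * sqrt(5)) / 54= 5000 / 2255067- 439 * sqrt(5) / 54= -18.18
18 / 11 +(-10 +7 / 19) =-1671 / 209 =-8.00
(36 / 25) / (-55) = -36 / 1375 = -0.03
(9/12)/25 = 0.03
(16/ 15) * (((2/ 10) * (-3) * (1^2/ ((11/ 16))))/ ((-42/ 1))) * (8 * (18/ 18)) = 1024/ 5775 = 0.18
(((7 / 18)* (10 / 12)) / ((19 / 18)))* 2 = 35 / 57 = 0.61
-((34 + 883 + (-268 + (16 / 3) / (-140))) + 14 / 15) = -68239 / 105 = -649.90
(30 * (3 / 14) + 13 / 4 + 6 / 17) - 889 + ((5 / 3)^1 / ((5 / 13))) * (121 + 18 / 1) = -276.64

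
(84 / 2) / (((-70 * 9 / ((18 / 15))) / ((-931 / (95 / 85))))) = 1666 / 25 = 66.64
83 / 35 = 2.37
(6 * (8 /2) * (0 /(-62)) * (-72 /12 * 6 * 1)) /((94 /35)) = 0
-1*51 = -51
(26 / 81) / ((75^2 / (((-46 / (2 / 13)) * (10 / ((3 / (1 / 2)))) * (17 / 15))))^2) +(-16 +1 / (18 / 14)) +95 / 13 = -21350397600268 / 2698723828125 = -7.91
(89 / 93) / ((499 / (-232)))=-20648 / 46407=-0.44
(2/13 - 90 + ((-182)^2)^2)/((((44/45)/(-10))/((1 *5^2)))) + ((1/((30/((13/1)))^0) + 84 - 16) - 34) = -280533908356.61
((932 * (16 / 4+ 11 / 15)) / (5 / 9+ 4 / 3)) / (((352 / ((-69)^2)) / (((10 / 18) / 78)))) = 224.99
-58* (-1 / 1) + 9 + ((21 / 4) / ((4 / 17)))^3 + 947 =49652637 / 4096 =12122.23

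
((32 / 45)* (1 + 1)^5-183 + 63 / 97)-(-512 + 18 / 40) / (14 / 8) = 132.72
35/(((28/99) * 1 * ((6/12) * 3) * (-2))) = -165/4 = -41.25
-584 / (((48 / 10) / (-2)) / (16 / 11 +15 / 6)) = 10585 / 11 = 962.27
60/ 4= 15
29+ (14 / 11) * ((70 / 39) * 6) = 6107 / 143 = 42.71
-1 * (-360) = 360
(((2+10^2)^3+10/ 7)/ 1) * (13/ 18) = 48285029/ 63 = 766429.03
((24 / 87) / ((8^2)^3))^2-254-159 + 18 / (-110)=-20520155444412361 / 49665928069120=-413.16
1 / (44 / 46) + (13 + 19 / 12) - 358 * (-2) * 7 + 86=674999 / 132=5113.63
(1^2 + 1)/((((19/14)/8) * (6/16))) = 1792/57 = 31.44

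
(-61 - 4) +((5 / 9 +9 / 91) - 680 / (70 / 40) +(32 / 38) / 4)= -7044565 / 15561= -452.71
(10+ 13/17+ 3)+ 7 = 353/17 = 20.76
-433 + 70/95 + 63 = -7016/19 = -369.26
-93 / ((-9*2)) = 31 / 6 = 5.17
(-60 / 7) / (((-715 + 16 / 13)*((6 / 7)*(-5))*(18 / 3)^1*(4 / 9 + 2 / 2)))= -1 / 3093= -0.00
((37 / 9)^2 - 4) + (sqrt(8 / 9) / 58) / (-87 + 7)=1045 / 81 - sqrt(2) / 6960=12.90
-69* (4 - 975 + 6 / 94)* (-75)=-236155950 / 47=-5024594.68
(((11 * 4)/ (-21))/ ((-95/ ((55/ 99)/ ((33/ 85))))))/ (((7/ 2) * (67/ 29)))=0.00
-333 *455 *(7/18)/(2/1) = -117845/4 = -29461.25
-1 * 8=-8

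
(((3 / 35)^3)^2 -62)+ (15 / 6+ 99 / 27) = -615818980001 / 11029593750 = -55.83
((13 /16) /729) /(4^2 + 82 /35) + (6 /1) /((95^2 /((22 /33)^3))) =17418887 /67581799200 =0.00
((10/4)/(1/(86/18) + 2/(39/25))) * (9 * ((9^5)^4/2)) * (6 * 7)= 19267042701222353771316765/5002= 3851867793127219866316.83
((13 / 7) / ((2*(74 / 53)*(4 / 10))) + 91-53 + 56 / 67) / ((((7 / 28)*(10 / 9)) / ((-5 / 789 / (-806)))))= 16866477 / 14713816936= 0.00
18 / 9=2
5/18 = 0.28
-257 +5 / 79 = -20298 / 79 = -256.94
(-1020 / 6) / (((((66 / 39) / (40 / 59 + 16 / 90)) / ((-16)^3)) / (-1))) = -352105.93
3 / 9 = 1 / 3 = 0.33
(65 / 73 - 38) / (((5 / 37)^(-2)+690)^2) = -39375 / 588527971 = -0.00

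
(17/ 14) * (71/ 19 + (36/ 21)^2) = 105655/ 13034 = 8.11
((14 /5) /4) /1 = 7 /10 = 0.70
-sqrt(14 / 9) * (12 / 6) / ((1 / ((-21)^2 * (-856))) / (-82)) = -20636448 * sqrt(14) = -77214518.10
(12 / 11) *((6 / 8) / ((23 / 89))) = 801 / 253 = 3.17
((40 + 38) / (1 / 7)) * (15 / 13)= 630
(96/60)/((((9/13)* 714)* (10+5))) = 52/240975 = 0.00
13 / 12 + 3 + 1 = 61 / 12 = 5.08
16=16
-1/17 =-0.06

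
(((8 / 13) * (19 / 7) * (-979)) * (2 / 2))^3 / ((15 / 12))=-13180710780520448 / 3767855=-3498200111.34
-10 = -10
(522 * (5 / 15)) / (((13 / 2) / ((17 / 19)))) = 5916 / 247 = 23.95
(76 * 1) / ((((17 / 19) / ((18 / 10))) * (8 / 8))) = 12996 / 85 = 152.89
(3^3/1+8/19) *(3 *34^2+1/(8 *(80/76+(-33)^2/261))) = 41615149567/437608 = 95096.87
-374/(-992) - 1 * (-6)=3163/496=6.38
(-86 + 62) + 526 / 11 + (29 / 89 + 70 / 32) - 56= -464727 / 15664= -29.67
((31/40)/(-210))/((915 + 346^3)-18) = -31/347950117200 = -0.00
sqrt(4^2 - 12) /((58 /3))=3 /29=0.10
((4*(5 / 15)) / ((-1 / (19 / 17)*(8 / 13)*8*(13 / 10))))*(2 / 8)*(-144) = 285 / 34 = 8.38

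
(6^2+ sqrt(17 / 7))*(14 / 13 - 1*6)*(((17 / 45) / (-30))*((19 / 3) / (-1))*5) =-41344 / 585 - 10336*sqrt(119) / 36855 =-73.73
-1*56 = -56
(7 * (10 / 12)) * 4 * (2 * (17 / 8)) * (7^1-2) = 2975 / 6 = 495.83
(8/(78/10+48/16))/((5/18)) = 8/3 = 2.67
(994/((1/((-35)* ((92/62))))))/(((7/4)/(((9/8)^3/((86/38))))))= -791653905/42656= -18559.03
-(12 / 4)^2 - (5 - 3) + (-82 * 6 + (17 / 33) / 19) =-315364 / 627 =-502.97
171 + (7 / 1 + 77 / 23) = 4171 / 23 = 181.35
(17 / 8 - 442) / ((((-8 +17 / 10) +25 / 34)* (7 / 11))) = 299115 / 2408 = 124.22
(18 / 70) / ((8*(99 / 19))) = 19 / 3080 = 0.01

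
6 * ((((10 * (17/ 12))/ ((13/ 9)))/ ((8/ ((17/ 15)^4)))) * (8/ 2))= 1419857/ 29250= 48.54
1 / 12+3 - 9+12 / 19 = -1205 / 228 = -5.29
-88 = -88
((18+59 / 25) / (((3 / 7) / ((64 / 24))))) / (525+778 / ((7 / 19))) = 199528 / 4152825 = 0.05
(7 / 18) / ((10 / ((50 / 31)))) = 35 / 558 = 0.06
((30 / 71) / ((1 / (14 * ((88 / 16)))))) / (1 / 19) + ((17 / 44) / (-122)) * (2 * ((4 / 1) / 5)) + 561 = 280882748 / 238205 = 1179.16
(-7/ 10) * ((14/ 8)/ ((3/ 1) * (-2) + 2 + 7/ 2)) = 49/ 20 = 2.45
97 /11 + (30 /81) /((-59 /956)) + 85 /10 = 396613 /35046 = 11.32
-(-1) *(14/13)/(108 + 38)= 7/949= 0.01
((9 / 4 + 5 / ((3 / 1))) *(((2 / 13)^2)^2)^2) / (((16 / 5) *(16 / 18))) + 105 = 171303452115 / 1631461442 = 105.00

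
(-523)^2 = 273529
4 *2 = 8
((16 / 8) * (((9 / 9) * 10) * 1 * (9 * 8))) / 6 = 240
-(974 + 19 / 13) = -12681 / 13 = -975.46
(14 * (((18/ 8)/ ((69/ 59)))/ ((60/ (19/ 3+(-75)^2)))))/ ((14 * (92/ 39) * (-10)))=-6478849/ 846400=-7.65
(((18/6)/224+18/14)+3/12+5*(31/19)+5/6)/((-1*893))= -134579/11401824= -0.01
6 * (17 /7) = 102 /7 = 14.57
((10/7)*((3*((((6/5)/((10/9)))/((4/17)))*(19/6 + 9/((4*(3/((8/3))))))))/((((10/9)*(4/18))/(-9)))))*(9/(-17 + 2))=31118823/14000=2222.77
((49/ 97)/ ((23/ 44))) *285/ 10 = 61446/ 2231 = 27.54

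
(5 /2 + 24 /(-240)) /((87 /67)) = 268 /145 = 1.85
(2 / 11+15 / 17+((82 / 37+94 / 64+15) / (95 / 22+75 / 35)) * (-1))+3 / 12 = -173792497 / 110150480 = -1.58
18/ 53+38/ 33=2608/ 1749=1.49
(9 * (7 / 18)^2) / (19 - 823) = -0.00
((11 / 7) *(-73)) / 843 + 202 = 1191199 / 5901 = 201.86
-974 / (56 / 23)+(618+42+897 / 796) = 363700 / 1393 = 261.09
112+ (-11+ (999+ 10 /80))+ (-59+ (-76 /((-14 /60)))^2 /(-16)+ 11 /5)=-10951083 /1960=-5587.29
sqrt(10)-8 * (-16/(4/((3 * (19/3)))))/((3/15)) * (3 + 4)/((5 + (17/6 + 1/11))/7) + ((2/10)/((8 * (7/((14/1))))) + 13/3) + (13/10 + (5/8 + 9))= sqrt(10) + 1180723951/62760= 18816.48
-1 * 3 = -3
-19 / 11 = -1.73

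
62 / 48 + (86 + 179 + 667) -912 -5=391 / 24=16.29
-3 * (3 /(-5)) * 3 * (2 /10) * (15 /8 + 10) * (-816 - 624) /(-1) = 18468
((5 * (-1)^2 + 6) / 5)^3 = 1331 / 125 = 10.65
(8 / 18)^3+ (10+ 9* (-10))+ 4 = -75.91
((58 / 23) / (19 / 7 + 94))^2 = 164836 / 242456041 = 0.00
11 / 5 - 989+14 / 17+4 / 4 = -984.98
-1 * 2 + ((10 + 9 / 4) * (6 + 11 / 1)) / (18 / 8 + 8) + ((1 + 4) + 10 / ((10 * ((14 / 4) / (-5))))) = 21.89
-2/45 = -0.04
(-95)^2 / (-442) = -9025 / 442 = -20.42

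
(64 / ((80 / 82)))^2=107584 / 25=4303.36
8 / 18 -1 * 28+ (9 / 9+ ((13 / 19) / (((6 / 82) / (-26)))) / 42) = -38716 / 1197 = -32.34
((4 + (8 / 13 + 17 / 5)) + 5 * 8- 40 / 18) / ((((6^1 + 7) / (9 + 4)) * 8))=5.72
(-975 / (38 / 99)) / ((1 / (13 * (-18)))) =11293425 / 19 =594390.79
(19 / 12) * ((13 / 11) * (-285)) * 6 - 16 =-70747 / 22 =-3215.77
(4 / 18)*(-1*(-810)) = 180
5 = 5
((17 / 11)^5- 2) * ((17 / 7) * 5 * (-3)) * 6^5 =-2176716434400 / 1127357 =-1930813.78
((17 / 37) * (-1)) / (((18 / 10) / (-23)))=1955 / 333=5.87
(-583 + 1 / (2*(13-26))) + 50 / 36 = -68053 / 117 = -581.65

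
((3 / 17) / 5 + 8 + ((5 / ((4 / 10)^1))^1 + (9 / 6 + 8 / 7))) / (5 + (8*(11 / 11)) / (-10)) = 5.52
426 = 426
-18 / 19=-0.95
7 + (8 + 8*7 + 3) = 74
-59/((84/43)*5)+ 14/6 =-519/140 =-3.71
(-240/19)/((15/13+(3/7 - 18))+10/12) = 131040/161671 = 0.81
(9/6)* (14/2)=21/2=10.50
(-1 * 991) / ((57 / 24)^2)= -63424 / 361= -175.69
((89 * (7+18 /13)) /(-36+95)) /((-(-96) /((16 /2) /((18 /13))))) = 9701 /12744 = 0.76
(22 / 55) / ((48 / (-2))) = -0.02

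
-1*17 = -17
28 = 28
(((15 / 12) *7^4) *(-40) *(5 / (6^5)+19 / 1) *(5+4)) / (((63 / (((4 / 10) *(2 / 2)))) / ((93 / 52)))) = -7855075585 / 33696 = -233115.97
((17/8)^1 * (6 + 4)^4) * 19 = 403750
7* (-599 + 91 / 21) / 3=-12488 / 9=-1387.56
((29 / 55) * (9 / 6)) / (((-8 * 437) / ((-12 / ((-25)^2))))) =261 / 60087500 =0.00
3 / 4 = 0.75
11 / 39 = 0.28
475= 475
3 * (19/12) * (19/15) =361/60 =6.02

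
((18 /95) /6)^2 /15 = 3 /45125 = 0.00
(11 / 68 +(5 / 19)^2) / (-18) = -5671 / 441864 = -0.01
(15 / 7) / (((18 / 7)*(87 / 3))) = 5 / 174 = 0.03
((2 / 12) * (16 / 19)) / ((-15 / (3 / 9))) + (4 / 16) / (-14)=-3013 / 143640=-0.02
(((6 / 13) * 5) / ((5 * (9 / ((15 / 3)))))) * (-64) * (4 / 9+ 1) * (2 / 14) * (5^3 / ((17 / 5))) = -400000 / 3213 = -124.49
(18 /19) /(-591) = -6 /3743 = -0.00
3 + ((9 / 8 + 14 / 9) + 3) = 625 / 72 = 8.68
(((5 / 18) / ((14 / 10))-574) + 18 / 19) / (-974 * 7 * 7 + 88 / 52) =0.01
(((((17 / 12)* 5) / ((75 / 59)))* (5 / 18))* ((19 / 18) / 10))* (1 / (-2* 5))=-19057 / 1166400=-0.02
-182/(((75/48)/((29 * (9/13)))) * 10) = -233.86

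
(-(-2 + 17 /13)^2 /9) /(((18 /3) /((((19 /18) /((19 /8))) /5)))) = -2 /2535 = -0.00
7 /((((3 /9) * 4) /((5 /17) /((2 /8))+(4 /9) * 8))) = 1267 /51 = 24.84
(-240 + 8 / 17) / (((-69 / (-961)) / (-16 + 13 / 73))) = 1506578920 / 28543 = 52782.78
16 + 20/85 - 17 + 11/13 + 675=149193/221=675.08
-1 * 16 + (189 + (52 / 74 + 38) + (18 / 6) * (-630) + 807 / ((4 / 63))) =1632729 / 148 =11031.95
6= 6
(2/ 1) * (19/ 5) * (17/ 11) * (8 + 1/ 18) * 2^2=37468/ 99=378.46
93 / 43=2.16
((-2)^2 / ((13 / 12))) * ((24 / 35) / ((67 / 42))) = 6912 / 4355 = 1.59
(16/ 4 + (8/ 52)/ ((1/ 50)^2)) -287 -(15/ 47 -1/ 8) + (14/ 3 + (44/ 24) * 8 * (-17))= -2100551/ 14664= -143.25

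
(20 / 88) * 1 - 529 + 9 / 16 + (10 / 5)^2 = -524.21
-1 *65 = -65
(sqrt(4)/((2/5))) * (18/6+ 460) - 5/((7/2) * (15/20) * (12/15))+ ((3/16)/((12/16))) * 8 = 48607/21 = 2314.62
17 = 17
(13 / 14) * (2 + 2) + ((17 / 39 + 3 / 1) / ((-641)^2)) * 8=3.71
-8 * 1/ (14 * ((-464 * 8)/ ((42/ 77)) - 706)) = 0.00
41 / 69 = 0.59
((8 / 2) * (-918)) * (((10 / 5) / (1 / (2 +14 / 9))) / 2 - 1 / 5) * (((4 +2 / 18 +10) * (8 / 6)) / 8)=-1304036 / 45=-28978.58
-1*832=-832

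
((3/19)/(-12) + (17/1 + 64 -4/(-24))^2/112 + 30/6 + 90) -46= 8258995/76608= 107.81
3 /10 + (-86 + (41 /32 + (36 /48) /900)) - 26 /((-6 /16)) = -36203 /2400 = -15.08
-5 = -5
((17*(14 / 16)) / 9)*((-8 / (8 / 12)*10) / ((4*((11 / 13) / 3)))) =-7735 / 44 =-175.80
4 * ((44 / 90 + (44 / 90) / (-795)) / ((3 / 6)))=139744 / 35775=3.91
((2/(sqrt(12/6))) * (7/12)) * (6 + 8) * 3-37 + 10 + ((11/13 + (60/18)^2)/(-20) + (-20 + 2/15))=-12.82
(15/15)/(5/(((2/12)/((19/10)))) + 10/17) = 17/979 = 0.02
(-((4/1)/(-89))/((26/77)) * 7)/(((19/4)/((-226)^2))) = 220239712/21983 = 10018.64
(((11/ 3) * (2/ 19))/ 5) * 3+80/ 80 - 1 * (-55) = 5342/ 95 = 56.23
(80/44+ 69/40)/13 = 1559/5720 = 0.27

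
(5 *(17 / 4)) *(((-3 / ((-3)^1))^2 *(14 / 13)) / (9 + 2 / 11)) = 6545 / 2626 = 2.49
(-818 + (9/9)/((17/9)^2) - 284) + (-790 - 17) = -551620/289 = -1908.72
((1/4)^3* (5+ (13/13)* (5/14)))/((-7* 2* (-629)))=75/7890176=0.00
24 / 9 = 8 / 3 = 2.67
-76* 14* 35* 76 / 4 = -707560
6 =6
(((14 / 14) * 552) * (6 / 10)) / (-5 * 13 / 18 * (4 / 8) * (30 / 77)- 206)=-765072 / 477485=-1.60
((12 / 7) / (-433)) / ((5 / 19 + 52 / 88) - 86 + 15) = 5016 / 88871951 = 0.00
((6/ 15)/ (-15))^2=4/ 5625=0.00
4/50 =2/25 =0.08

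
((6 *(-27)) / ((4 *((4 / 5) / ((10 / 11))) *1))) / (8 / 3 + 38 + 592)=-0.07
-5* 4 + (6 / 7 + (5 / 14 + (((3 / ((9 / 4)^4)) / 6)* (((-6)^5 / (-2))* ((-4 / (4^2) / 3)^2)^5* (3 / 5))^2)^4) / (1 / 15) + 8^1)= -4590750258057406531554443026773980062653919727775116710379519999993 / 793463007565477672120521016973280504656233039368538690682880000000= -5.79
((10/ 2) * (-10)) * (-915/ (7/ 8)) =52285.71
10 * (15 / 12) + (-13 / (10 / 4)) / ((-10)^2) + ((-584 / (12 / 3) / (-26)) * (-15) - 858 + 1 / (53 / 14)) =-80054791 / 86125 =-929.52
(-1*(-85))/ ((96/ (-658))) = -582.60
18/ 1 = 18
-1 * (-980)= 980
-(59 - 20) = -39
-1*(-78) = 78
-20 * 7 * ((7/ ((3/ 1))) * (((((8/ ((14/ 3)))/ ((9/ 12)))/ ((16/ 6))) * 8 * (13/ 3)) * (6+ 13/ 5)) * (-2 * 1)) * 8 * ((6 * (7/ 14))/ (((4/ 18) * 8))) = 2253888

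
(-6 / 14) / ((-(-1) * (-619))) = 3 / 4333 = 0.00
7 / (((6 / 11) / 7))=539 / 6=89.83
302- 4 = 298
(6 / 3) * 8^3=1024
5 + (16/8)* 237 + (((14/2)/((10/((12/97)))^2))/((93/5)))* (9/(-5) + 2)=3492856109/7291975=479.00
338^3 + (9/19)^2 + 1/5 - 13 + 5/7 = 487893703852/12635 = 38614460.14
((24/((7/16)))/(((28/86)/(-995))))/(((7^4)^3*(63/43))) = -117744320/14242684529829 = -0.00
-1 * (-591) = 591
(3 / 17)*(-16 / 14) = -0.20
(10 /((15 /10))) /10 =2 /3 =0.67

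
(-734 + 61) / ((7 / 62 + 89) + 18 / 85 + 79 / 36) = -63840780 / 8681503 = -7.35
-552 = -552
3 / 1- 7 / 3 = 2 / 3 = 0.67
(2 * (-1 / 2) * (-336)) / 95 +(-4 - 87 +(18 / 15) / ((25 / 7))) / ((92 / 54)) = -5427429 / 109250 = -49.68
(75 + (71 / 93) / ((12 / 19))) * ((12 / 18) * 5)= 425245 / 1674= 254.03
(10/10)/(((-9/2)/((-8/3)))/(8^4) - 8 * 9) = -65536/4718565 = -0.01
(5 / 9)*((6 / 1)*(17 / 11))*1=170 / 33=5.15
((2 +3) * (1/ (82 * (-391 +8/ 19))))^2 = 9025/ 370299024484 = 0.00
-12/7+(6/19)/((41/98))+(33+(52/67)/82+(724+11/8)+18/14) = 2217565725/2922808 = 758.71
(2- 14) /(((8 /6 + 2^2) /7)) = -63 /4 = -15.75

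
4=4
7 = 7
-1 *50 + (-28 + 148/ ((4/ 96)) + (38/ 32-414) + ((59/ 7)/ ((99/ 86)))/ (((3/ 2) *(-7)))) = 3060.49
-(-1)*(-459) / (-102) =9 / 2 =4.50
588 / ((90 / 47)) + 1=4621 / 15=308.07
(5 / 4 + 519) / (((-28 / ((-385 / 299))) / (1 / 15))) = 22891 / 14352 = 1.59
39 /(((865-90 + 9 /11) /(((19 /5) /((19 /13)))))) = 5577 /42670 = 0.13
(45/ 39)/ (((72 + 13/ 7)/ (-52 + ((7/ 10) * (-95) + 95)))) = -105/ 286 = -0.37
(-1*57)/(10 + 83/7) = -133/51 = -2.61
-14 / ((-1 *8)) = 7 / 4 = 1.75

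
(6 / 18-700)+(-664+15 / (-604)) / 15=-6740051 / 9060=-743.93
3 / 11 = 0.27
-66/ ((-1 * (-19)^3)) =-66/ 6859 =-0.01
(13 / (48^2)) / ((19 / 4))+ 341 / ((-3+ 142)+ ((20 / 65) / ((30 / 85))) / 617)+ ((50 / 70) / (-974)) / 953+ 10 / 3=688293158661500195 / 118922757892723008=5.79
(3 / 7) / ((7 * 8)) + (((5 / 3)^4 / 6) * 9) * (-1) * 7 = -857419 / 10584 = -81.01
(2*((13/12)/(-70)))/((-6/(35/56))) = 13/4032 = 0.00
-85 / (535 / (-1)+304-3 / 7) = 119 / 324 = 0.37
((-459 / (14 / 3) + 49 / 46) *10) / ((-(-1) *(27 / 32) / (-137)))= 157973.26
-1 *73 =-73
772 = 772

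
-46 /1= -46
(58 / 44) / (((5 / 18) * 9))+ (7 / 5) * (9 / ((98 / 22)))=1292 / 385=3.36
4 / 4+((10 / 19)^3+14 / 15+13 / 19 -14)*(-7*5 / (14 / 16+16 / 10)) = 174.04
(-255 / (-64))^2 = 65025 / 4096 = 15.88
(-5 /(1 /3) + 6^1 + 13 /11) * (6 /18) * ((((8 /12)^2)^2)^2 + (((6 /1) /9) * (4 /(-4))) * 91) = 158.00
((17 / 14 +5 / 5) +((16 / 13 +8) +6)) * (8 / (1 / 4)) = 50800 / 91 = 558.24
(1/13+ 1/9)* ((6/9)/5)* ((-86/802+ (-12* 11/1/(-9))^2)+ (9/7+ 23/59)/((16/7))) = 2021231531/373693905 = 5.41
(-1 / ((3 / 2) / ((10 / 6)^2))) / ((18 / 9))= -0.93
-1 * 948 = -948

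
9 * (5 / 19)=45 / 19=2.37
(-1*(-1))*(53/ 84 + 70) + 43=9545/ 84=113.63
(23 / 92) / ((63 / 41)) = 41 / 252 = 0.16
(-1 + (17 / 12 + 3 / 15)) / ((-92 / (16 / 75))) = -37 / 25875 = -0.00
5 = 5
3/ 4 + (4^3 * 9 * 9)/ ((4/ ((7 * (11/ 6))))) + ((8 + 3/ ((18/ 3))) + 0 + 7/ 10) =16641.95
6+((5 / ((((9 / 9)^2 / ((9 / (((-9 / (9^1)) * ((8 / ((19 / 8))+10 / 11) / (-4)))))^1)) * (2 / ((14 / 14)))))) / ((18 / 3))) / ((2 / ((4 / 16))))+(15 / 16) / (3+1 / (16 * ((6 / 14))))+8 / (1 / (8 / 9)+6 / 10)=282518431 / 24838896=11.37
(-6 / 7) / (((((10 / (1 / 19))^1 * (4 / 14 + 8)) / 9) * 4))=-27 / 22040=-0.00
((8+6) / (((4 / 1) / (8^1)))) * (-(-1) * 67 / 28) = 67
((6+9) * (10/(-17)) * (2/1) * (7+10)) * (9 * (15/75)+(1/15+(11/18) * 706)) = -389980/3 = -129993.33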